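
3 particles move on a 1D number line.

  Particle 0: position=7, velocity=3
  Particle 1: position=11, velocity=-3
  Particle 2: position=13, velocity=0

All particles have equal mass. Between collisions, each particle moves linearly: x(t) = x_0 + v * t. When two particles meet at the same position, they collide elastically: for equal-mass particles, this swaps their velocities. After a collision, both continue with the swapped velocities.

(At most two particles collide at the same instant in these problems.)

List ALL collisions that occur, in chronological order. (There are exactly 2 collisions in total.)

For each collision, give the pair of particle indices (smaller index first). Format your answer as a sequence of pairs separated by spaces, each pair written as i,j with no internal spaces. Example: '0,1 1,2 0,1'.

Collision at t=2/3: particles 0 and 1 swap velocities; positions: p0=9 p1=9 p2=13; velocities now: v0=-3 v1=3 v2=0
Collision at t=2: particles 1 and 2 swap velocities; positions: p0=5 p1=13 p2=13; velocities now: v0=-3 v1=0 v2=3

Answer: 0,1 1,2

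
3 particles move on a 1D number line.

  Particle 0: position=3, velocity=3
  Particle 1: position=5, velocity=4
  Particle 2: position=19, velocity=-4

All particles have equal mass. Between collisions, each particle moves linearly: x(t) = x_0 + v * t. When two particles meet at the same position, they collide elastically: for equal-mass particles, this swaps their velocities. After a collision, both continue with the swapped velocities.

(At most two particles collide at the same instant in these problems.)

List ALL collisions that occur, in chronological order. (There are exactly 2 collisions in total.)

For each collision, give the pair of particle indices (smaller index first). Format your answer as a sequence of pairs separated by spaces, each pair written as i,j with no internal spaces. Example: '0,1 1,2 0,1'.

Answer: 1,2 0,1

Derivation:
Collision at t=7/4: particles 1 and 2 swap velocities; positions: p0=33/4 p1=12 p2=12; velocities now: v0=3 v1=-4 v2=4
Collision at t=16/7: particles 0 and 1 swap velocities; positions: p0=69/7 p1=69/7 p2=99/7; velocities now: v0=-4 v1=3 v2=4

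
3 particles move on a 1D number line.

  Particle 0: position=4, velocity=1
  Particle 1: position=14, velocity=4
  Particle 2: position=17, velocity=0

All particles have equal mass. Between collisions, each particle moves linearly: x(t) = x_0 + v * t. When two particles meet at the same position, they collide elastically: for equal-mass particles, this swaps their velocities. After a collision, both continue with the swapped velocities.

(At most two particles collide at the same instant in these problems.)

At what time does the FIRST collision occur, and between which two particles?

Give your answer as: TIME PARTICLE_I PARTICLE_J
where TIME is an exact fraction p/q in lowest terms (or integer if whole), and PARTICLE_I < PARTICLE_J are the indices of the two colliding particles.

Pair (0,1): pos 4,14 vel 1,4 -> not approaching (rel speed -3 <= 0)
Pair (1,2): pos 14,17 vel 4,0 -> gap=3, closing at 4/unit, collide at t=3/4
Earliest collision: t=3/4 between 1 and 2

Answer: 3/4 1 2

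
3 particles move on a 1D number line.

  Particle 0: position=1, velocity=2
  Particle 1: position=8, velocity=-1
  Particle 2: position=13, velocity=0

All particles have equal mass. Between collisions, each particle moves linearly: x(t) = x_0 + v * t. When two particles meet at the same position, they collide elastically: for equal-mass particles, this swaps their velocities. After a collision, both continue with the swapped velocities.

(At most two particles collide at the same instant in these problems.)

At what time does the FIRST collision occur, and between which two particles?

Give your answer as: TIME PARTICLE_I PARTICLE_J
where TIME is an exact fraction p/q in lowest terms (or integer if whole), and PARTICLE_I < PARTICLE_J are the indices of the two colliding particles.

Answer: 7/3 0 1

Derivation:
Pair (0,1): pos 1,8 vel 2,-1 -> gap=7, closing at 3/unit, collide at t=7/3
Pair (1,2): pos 8,13 vel -1,0 -> not approaching (rel speed -1 <= 0)
Earliest collision: t=7/3 between 0 and 1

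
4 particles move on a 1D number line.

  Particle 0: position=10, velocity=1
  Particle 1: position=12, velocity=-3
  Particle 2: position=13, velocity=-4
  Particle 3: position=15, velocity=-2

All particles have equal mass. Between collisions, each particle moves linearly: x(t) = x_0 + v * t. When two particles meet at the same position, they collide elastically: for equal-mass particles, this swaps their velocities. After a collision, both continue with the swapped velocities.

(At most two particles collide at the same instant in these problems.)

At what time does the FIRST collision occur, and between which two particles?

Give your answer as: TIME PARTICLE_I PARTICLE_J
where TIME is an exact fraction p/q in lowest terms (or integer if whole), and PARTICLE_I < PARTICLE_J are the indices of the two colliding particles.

Answer: 1/2 0 1

Derivation:
Pair (0,1): pos 10,12 vel 1,-3 -> gap=2, closing at 4/unit, collide at t=1/2
Pair (1,2): pos 12,13 vel -3,-4 -> gap=1, closing at 1/unit, collide at t=1
Pair (2,3): pos 13,15 vel -4,-2 -> not approaching (rel speed -2 <= 0)
Earliest collision: t=1/2 between 0 and 1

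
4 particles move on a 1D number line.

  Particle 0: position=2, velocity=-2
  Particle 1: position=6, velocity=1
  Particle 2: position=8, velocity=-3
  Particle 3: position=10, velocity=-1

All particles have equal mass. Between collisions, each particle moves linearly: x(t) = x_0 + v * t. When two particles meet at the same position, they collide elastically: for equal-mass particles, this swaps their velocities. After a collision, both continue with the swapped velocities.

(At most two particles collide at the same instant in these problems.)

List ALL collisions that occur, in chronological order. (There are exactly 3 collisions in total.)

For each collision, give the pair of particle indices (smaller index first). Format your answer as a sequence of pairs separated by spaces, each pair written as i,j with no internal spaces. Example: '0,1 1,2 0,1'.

Answer: 1,2 2,3 0,1

Derivation:
Collision at t=1/2: particles 1 and 2 swap velocities; positions: p0=1 p1=13/2 p2=13/2 p3=19/2; velocities now: v0=-2 v1=-3 v2=1 v3=-1
Collision at t=2: particles 2 and 3 swap velocities; positions: p0=-2 p1=2 p2=8 p3=8; velocities now: v0=-2 v1=-3 v2=-1 v3=1
Collision at t=6: particles 0 and 1 swap velocities; positions: p0=-10 p1=-10 p2=4 p3=12; velocities now: v0=-3 v1=-2 v2=-1 v3=1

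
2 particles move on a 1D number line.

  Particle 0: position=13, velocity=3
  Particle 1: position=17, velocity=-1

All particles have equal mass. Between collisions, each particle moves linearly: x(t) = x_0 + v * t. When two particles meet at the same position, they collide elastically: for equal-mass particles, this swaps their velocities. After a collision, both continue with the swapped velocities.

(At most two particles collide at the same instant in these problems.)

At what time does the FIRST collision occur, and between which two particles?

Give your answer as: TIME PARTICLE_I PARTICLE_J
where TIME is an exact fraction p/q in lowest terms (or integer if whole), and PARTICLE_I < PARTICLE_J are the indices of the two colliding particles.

Answer: 1 0 1

Derivation:
Pair (0,1): pos 13,17 vel 3,-1 -> gap=4, closing at 4/unit, collide at t=1
Earliest collision: t=1 between 0 and 1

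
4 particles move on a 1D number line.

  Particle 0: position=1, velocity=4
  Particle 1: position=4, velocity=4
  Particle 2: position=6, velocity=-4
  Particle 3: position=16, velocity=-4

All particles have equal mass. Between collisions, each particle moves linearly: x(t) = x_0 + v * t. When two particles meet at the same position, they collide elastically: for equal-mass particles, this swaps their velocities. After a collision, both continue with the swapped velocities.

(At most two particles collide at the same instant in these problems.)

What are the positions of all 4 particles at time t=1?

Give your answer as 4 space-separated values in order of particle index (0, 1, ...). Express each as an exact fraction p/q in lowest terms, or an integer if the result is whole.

Collision at t=1/4: particles 1 and 2 swap velocities; positions: p0=2 p1=5 p2=5 p3=15; velocities now: v0=4 v1=-4 v2=4 v3=-4
Collision at t=5/8: particles 0 and 1 swap velocities; positions: p0=7/2 p1=7/2 p2=13/2 p3=27/2; velocities now: v0=-4 v1=4 v2=4 v3=-4
Advance to t=1 (no further collisions before then); velocities: v0=-4 v1=4 v2=4 v3=-4; positions = 2 5 8 12

Answer: 2 5 8 12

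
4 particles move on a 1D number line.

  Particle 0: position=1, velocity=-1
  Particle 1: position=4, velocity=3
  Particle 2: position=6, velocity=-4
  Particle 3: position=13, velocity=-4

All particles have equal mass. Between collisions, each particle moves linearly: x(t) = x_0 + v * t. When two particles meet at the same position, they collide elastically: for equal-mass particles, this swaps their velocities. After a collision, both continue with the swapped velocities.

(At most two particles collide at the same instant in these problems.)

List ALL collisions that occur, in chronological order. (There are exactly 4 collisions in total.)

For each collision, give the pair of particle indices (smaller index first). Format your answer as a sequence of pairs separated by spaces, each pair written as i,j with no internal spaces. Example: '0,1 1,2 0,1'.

Answer: 1,2 2,3 0,1 1,2

Derivation:
Collision at t=2/7: particles 1 and 2 swap velocities; positions: p0=5/7 p1=34/7 p2=34/7 p3=83/7; velocities now: v0=-1 v1=-4 v2=3 v3=-4
Collision at t=9/7: particles 2 and 3 swap velocities; positions: p0=-2/7 p1=6/7 p2=55/7 p3=55/7; velocities now: v0=-1 v1=-4 v2=-4 v3=3
Collision at t=5/3: particles 0 and 1 swap velocities; positions: p0=-2/3 p1=-2/3 p2=19/3 p3=9; velocities now: v0=-4 v1=-1 v2=-4 v3=3
Collision at t=4: particles 1 and 2 swap velocities; positions: p0=-10 p1=-3 p2=-3 p3=16; velocities now: v0=-4 v1=-4 v2=-1 v3=3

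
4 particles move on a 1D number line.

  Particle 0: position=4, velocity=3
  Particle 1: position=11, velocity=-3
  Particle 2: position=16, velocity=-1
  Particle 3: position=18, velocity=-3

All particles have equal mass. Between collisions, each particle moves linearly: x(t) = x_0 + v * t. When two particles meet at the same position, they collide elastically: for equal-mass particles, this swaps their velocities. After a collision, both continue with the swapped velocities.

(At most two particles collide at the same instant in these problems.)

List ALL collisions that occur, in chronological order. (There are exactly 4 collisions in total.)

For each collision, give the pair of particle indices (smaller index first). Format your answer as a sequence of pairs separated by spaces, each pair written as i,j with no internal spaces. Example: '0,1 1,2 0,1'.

Answer: 2,3 0,1 1,2 2,3

Derivation:
Collision at t=1: particles 2 and 3 swap velocities; positions: p0=7 p1=8 p2=15 p3=15; velocities now: v0=3 v1=-3 v2=-3 v3=-1
Collision at t=7/6: particles 0 and 1 swap velocities; positions: p0=15/2 p1=15/2 p2=29/2 p3=89/6; velocities now: v0=-3 v1=3 v2=-3 v3=-1
Collision at t=7/3: particles 1 and 2 swap velocities; positions: p0=4 p1=11 p2=11 p3=41/3; velocities now: v0=-3 v1=-3 v2=3 v3=-1
Collision at t=3: particles 2 and 3 swap velocities; positions: p0=2 p1=9 p2=13 p3=13; velocities now: v0=-3 v1=-3 v2=-1 v3=3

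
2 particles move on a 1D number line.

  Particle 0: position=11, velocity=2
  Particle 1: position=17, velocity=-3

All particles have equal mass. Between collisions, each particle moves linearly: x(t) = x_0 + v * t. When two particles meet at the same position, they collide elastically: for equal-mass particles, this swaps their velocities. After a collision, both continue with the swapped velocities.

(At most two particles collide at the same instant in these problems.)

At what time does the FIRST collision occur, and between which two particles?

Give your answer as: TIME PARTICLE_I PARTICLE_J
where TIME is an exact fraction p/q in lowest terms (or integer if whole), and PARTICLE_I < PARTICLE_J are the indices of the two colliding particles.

Pair (0,1): pos 11,17 vel 2,-3 -> gap=6, closing at 5/unit, collide at t=6/5
Earliest collision: t=6/5 between 0 and 1

Answer: 6/5 0 1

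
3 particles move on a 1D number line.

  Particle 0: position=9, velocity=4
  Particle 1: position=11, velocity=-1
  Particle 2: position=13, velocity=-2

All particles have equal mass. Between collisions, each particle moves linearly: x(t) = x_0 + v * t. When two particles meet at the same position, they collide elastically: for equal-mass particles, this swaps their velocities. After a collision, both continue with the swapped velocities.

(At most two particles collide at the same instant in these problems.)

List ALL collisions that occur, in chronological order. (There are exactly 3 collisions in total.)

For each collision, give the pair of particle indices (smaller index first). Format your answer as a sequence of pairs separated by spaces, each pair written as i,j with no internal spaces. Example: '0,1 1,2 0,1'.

Collision at t=2/5: particles 0 and 1 swap velocities; positions: p0=53/5 p1=53/5 p2=61/5; velocities now: v0=-1 v1=4 v2=-2
Collision at t=2/3: particles 1 and 2 swap velocities; positions: p0=31/3 p1=35/3 p2=35/3; velocities now: v0=-1 v1=-2 v2=4
Collision at t=2: particles 0 and 1 swap velocities; positions: p0=9 p1=9 p2=17; velocities now: v0=-2 v1=-1 v2=4

Answer: 0,1 1,2 0,1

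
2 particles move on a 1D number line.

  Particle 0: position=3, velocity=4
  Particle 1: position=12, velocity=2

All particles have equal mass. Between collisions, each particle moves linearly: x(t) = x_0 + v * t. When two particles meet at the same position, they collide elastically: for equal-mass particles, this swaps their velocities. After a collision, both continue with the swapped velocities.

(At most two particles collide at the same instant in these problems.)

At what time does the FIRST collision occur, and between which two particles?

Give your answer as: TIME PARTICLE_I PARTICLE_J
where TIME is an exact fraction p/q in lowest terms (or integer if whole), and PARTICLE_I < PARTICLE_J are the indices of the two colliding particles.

Pair (0,1): pos 3,12 vel 4,2 -> gap=9, closing at 2/unit, collide at t=9/2
Earliest collision: t=9/2 between 0 and 1

Answer: 9/2 0 1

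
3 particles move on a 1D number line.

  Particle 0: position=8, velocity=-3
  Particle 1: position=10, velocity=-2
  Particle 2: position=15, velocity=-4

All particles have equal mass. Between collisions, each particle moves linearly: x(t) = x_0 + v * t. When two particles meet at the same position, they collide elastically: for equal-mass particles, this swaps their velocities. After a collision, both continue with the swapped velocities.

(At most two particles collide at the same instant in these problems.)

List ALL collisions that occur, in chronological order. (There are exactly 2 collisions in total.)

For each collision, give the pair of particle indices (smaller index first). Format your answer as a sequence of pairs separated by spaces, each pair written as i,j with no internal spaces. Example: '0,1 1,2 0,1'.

Answer: 1,2 0,1

Derivation:
Collision at t=5/2: particles 1 and 2 swap velocities; positions: p0=1/2 p1=5 p2=5; velocities now: v0=-3 v1=-4 v2=-2
Collision at t=7: particles 0 and 1 swap velocities; positions: p0=-13 p1=-13 p2=-4; velocities now: v0=-4 v1=-3 v2=-2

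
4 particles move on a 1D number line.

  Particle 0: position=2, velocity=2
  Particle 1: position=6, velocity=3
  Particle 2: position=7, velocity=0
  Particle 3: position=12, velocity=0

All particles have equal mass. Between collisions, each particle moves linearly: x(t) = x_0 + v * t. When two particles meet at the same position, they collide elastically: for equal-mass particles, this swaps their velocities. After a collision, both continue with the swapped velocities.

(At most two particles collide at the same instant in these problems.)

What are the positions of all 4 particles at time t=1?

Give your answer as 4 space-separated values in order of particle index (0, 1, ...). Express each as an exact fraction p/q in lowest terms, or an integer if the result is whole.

Collision at t=1/3: particles 1 and 2 swap velocities; positions: p0=8/3 p1=7 p2=7 p3=12; velocities now: v0=2 v1=0 v2=3 v3=0
Advance to t=1 (no further collisions before then); velocities: v0=2 v1=0 v2=3 v3=0; positions = 4 7 9 12

Answer: 4 7 9 12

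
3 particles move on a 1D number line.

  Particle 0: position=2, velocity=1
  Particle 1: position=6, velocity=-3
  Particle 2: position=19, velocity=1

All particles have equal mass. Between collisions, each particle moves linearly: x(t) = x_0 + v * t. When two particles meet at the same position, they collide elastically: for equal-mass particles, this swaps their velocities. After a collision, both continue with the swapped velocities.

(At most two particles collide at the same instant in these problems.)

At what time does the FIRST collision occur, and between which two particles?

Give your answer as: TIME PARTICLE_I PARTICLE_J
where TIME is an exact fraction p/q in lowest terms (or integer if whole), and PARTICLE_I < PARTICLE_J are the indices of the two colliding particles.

Answer: 1 0 1

Derivation:
Pair (0,1): pos 2,6 vel 1,-3 -> gap=4, closing at 4/unit, collide at t=1
Pair (1,2): pos 6,19 vel -3,1 -> not approaching (rel speed -4 <= 0)
Earliest collision: t=1 between 0 and 1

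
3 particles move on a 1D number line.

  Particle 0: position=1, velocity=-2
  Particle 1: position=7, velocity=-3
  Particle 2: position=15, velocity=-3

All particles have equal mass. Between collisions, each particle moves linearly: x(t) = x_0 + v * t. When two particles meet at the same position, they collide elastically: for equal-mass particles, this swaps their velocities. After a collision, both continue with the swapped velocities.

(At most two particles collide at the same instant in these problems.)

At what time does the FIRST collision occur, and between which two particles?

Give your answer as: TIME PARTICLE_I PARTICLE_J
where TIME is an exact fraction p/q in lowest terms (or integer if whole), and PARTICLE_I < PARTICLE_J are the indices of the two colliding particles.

Answer: 6 0 1

Derivation:
Pair (0,1): pos 1,7 vel -2,-3 -> gap=6, closing at 1/unit, collide at t=6
Pair (1,2): pos 7,15 vel -3,-3 -> not approaching (rel speed 0 <= 0)
Earliest collision: t=6 between 0 and 1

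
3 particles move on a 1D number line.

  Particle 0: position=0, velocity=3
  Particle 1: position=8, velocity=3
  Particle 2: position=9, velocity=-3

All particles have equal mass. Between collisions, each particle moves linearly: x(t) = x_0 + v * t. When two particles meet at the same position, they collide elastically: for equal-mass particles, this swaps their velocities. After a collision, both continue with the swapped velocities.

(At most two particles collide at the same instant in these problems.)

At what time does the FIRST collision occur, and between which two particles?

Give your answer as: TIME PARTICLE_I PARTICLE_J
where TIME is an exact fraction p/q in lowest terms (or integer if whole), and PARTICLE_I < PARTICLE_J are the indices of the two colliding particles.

Answer: 1/6 1 2

Derivation:
Pair (0,1): pos 0,8 vel 3,3 -> not approaching (rel speed 0 <= 0)
Pair (1,2): pos 8,9 vel 3,-3 -> gap=1, closing at 6/unit, collide at t=1/6
Earliest collision: t=1/6 between 1 and 2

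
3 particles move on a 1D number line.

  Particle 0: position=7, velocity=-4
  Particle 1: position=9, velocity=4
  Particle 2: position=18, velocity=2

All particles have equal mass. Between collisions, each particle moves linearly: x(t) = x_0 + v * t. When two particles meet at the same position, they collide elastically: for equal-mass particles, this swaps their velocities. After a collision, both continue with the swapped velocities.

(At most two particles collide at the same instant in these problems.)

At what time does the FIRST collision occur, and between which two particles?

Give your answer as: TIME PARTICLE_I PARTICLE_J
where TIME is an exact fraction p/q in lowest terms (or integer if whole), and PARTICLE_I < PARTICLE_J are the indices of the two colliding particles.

Answer: 9/2 1 2

Derivation:
Pair (0,1): pos 7,9 vel -4,4 -> not approaching (rel speed -8 <= 0)
Pair (1,2): pos 9,18 vel 4,2 -> gap=9, closing at 2/unit, collide at t=9/2
Earliest collision: t=9/2 between 1 and 2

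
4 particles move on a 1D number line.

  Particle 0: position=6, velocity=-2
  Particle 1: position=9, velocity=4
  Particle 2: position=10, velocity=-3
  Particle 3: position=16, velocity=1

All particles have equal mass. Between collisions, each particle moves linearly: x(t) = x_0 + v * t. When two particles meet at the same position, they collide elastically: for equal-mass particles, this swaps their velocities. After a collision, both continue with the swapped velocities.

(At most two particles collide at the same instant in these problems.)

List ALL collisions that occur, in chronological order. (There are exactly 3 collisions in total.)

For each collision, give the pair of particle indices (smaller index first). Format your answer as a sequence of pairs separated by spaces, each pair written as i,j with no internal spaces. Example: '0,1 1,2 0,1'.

Collision at t=1/7: particles 1 and 2 swap velocities; positions: p0=40/7 p1=67/7 p2=67/7 p3=113/7; velocities now: v0=-2 v1=-3 v2=4 v3=1
Collision at t=7/3: particles 2 and 3 swap velocities; positions: p0=4/3 p1=3 p2=55/3 p3=55/3; velocities now: v0=-2 v1=-3 v2=1 v3=4
Collision at t=4: particles 0 and 1 swap velocities; positions: p0=-2 p1=-2 p2=20 p3=25; velocities now: v0=-3 v1=-2 v2=1 v3=4

Answer: 1,2 2,3 0,1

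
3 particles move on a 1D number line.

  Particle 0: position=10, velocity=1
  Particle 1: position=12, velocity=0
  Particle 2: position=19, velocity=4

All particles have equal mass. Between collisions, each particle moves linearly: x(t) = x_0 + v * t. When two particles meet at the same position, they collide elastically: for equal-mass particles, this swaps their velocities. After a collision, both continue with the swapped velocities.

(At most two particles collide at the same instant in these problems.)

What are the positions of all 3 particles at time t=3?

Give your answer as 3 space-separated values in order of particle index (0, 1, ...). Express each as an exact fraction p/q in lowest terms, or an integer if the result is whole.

Collision at t=2: particles 0 and 1 swap velocities; positions: p0=12 p1=12 p2=27; velocities now: v0=0 v1=1 v2=4
Advance to t=3 (no further collisions before then); velocities: v0=0 v1=1 v2=4; positions = 12 13 31

Answer: 12 13 31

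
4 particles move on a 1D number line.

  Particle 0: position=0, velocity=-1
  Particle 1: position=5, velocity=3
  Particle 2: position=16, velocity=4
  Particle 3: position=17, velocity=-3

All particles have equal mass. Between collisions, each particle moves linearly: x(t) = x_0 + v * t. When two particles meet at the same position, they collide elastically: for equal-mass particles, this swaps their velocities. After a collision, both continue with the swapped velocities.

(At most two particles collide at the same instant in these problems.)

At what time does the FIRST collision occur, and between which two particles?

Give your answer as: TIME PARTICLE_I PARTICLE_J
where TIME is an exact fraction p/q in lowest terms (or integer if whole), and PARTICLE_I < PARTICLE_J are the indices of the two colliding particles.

Answer: 1/7 2 3

Derivation:
Pair (0,1): pos 0,5 vel -1,3 -> not approaching (rel speed -4 <= 0)
Pair (1,2): pos 5,16 vel 3,4 -> not approaching (rel speed -1 <= 0)
Pair (2,3): pos 16,17 vel 4,-3 -> gap=1, closing at 7/unit, collide at t=1/7
Earliest collision: t=1/7 between 2 and 3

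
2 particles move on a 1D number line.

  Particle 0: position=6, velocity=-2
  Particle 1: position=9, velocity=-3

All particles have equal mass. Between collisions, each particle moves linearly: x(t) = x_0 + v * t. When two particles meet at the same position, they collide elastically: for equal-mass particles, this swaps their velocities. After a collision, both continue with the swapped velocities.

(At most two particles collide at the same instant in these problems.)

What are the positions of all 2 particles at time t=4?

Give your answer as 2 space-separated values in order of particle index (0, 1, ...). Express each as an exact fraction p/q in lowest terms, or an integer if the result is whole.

Answer: -3 -2

Derivation:
Collision at t=3: particles 0 and 1 swap velocities; positions: p0=0 p1=0; velocities now: v0=-3 v1=-2
Advance to t=4 (no further collisions before then); velocities: v0=-3 v1=-2; positions = -3 -2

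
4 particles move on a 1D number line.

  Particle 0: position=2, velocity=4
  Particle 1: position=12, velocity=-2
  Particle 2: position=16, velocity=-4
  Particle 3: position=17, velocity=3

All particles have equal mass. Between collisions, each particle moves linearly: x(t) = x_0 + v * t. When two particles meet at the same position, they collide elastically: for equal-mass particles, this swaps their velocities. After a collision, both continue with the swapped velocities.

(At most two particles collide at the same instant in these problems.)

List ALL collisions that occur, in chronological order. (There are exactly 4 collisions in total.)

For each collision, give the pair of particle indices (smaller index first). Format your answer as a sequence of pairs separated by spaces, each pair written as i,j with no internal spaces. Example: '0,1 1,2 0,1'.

Collision at t=5/3: particles 0 and 1 swap velocities; positions: p0=26/3 p1=26/3 p2=28/3 p3=22; velocities now: v0=-2 v1=4 v2=-4 v3=3
Collision at t=7/4: particles 1 and 2 swap velocities; positions: p0=17/2 p1=9 p2=9 p3=89/4; velocities now: v0=-2 v1=-4 v2=4 v3=3
Collision at t=2: particles 0 and 1 swap velocities; positions: p0=8 p1=8 p2=10 p3=23; velocities now: v0=-4 v1=-2 v2=4 v3=3
Collision at t=15: particles 2 and 3 swap velocities; positions: p0=-44 p1=-18 p2=62 p3=62; velocities now: v0=-4 v1=-2 v2=3 v3=4

Answer: 0,1 1,2 0,1 2,3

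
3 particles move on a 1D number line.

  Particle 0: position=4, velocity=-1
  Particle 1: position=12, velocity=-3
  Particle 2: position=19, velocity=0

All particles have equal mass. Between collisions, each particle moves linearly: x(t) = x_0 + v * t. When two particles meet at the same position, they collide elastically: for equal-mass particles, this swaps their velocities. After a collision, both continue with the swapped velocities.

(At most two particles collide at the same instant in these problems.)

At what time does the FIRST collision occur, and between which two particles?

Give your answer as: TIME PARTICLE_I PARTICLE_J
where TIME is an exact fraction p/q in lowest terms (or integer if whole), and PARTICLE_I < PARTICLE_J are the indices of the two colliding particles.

Pair (0,1): pos 4,12 vel -1,-3 -> gap=8, closing at 2/unit, collide at t=4
Pair (1,2): pos 12,19 vel -3,0 -> not approaching (rel speed -3 <= 0)
Earliest collision: t=4 between 0 and 1

Answer: 4 0 1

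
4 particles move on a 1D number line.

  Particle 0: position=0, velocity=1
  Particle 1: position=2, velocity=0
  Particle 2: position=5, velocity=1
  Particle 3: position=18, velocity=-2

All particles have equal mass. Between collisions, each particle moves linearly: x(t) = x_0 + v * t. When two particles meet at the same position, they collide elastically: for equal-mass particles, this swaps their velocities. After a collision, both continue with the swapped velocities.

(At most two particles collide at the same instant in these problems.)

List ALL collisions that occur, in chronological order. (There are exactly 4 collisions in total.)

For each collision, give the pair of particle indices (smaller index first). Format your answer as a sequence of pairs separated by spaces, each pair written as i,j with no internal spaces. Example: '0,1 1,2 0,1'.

Answer: 0,1 2,3 1,2 0,1

Derivation:
Collision at t=2: particles 0 and 1 swap velocities; positions: p0=2 p1=2 p2=7 p3=14; velocities now: v0=0 v1=1 v2=1 v3=-2
Collision at t=13/3: particles 2 and 3 swap velocities; positions: p0=2 p1=13/3 p2=28/3 p3=28/3; velocities now: v0=0 v1=1 v2=-2 v3=1
Collision at t=6: particles 1 and 2 swap velocities; positions: p0=2 p1=6 p2=6 p3=11; velocities now: v0=0 v1=-2 v2=1 v3=1
Collision at t=8: particles 0 and 1 swap velocities; positions: p0=2 p1=2 p2=8 p3=13; velocities now: v0=-2 v1=0 v2=1 v3=1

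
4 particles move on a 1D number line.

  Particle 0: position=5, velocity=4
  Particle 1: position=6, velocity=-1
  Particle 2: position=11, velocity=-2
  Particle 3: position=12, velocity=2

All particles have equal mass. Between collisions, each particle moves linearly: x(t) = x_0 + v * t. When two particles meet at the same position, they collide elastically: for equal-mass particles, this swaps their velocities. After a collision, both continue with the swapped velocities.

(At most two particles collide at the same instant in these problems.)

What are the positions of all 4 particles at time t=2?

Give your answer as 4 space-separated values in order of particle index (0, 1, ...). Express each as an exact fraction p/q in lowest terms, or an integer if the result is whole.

Collision at t=1/5: particles 0 and 1 swap velocities; positions: p0=29/5 p1=29/5 p2=53/5 p3=62/5; velocities now: v0=-1 v1=4 v2=-2 v3=2
Collision at t=1: particles 1 and 2 swap velocities; positions: p0=5 p1=9 p2=9 p3=14; velocities now: v0=-1 v1=-2 v2=4 v3=2
Advance to t=2 (no further collisions before then); velocities: v0=-1 v1=-2 v2=4 v3=2; positions = 4 7 13 16

Answer: 4 7 13 16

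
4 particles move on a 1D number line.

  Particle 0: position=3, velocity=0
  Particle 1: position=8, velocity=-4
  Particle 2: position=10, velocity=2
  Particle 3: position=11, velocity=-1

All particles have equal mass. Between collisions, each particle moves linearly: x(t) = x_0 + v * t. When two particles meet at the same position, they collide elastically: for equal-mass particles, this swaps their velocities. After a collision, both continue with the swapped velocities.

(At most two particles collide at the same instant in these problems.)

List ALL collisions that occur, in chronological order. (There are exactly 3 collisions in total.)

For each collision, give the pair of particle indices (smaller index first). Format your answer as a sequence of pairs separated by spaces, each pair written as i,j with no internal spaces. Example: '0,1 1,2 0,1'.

Collision at t=1/3: particles 2 and 3 swap velocities; positions: p0=3 p1=20/3 p2=32/3 p3=32/3; velocities now: v0=0 v1=-4 v2=-1 v3=2
Collision at t=5/4: particles 0 and 1 swap velocities; positions: p0=3 p1=3 p2=39/4 p3=25/2; velocities now: v0=-4 v1=0 v2=-1 v3=2
Collision at t=8: particles 1 and 2 swap velocities; positions: p0=-24 p1=3 p2=3 p3=26; velocities now: v0=-4 v1=-1 v2=0 v3=2

Answer: 2,3 0,1 1,2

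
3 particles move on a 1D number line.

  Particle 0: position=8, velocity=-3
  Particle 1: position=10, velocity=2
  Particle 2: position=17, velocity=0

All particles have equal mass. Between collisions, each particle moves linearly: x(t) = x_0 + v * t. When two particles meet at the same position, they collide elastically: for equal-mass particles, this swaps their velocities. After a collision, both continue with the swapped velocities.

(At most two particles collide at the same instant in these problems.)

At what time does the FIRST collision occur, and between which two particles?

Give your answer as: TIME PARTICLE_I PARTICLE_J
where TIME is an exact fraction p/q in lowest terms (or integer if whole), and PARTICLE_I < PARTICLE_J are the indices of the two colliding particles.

Answer: 7/2 1 2

Derivation:
Pair (0,1): pos 8,10 vel -3,2 -> not approaching (rel speed -5 <= 0)
Pair (1,2): pos 10,17 vel 2,0 -> gap=7, closing at 2/unit, collide at t=7/2
Earliest collision: t=7/2 between 1 and 2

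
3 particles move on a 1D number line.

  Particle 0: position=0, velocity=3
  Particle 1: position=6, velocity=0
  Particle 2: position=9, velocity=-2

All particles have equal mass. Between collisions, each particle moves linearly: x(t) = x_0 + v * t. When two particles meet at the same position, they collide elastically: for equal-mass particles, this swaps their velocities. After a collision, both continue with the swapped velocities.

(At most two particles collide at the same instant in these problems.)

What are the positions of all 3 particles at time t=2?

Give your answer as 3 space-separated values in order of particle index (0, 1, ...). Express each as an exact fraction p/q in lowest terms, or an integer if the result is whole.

Collision at t=3/2: particles 1 and 2 swap velocities; positions: p0=9/2 p1=6 p2=6; velocities now: v0=3 v1=-2 v2=0
Collision at t=9/5: particles 0 and 1 swap velocities; positions: p0=27/5 p1=27/5 p2=6; velocities now: v0=-2 v1=3 v2=0
Collision at t=2: particles 1 and 2 swap velocities; positions: p0=5 p1=6 p2=6; velocities now: v0=-2 v1=0 v2=3
Advance to t=2 (no further collisions before then); velocities: v0=-2 v1=0 v2=3; positions = 5 6 6

Answer: 5 6 6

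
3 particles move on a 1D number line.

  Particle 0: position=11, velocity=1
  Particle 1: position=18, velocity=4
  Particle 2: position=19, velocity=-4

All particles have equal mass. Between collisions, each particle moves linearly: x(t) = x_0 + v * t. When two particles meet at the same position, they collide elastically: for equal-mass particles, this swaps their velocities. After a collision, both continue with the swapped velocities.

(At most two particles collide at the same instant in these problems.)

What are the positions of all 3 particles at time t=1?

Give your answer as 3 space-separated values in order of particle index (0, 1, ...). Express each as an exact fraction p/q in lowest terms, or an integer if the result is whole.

Answer: 12 15 22

Derivation:
Collision at t=1/8: particles 1 and 2 swap velocities; positions: p0=89/8 p1=37/2 p2=37/2; velocities now: v0=1 v1=-4 v2=4
Advance to t=1 (no further collisions before then); velocities: v0=1 v1=-4 v2=4; positions = 12 15 22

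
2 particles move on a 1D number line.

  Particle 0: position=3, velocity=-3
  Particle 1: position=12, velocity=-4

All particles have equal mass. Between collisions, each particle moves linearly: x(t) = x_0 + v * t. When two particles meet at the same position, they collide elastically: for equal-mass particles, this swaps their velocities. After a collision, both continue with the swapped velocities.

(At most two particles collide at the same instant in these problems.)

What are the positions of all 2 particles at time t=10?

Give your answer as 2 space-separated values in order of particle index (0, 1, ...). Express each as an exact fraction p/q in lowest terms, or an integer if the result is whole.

Collision at t=9: particles 0 and 1 swap velocities; positions: p0=-24 p1=-24; velocities now: v0=-4 v1=-3
Advance to t=10 (no further collisions before then); velocities: v0=-4 v1=-3; positions = -28 -27

Answer: -28 -27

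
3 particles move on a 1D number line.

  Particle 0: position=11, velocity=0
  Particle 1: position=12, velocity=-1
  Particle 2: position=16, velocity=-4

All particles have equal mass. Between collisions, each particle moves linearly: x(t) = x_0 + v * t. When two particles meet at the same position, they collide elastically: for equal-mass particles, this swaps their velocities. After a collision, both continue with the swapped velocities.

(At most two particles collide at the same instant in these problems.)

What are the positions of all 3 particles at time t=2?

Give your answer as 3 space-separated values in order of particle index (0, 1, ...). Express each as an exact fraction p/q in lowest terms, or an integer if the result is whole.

Answer: 8 10 11

Derivation:
Collision at t=1: particles 0 and 1 swap velocities; positions: p0=11 p1=11 p2=12; velocities now: v0=-1 v1=0 v2=-4
Collision at t=5/4: particles 1 and 2 swap velocities; positions: p0=43/4 p1=11 p2=11; velocities now: v0=-1 v1=-4 v2=0
Collision at t=4/3: particles 0 and 1 swap velocities; positions: p0=32/3 p1=32/3 p2=11; velocities now: v0=-4 v1=-1 v2=0
Advance to t=2 (no further collisions before then); velocities: v0=-4 v1=-1 v2=0; positions = 8 10 11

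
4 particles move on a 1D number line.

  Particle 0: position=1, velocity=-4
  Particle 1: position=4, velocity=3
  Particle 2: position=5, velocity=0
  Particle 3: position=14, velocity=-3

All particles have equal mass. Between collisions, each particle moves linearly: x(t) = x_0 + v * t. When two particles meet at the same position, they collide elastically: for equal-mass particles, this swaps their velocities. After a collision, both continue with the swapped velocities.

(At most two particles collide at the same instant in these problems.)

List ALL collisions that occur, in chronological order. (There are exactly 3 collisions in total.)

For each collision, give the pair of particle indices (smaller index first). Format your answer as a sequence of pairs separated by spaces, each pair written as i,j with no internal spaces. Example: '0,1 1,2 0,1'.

Collision at t=1/3: particles 1 and 2 swap velocities; positions: p0=-1/3 p1=5 p2=5 p3=13; velocities now: v0=-4 v1=0 v2=3 v3=-3
Collision at t=5/3: particles 2 and 3 swap velocities; positions: p0=-17/3 p1=5 p2=9 p3=9; velocities now: v0=-4 v1=0 v2=-3 v3=3
Collision at t=3: particles 1 and 2 swap velocities; positions: p0=-11 p1=5 p2=5 p3=13; velocities now: v0=-4 v1=-3 v2=0 v3=3

Answer: 1,2 2,3 1,2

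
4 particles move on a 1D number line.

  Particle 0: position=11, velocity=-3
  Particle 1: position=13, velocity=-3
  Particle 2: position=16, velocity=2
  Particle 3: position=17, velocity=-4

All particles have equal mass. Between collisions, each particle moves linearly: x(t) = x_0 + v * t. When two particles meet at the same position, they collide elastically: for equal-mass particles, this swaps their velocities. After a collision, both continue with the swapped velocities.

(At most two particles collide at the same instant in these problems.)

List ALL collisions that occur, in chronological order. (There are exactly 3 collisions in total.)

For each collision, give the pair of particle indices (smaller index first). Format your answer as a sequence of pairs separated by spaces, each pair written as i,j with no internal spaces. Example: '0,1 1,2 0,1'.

Answer: 2,3 1,2 0,1

Derivation:
Collision at t=1/6: particles 2 and 3 swap velocities; positions: p0=21/2 p1=25/2 p2=49/3 p3=49/3; velocities now: v0=-3 v1=-3 v2=-4 v3=2
Collision at t=4: particles 1 and 2 swap velocities; positions: p0=-1 p1=1 p2=1 p3=24; velocities now: v0=-3 v1=-4 v2=-3 v3=2
Collision at t=6: particles 0 and 1 swap velocities; positions: p0=-7 p1=-7 p2=-5 p3=28; velocities now: v0=-4 v1=-3 v2=-3 v3=2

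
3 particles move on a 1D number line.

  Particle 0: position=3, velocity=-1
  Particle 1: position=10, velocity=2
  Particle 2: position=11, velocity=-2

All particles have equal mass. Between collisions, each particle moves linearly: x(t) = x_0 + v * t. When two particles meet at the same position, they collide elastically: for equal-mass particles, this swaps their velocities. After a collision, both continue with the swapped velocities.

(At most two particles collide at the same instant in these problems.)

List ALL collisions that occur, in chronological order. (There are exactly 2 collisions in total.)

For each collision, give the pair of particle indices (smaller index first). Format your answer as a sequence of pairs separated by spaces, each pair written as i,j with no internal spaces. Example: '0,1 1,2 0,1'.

Collision at t=1/4: particles 1 and 2 swap velocities; positions: p0=11/4 p1=21/2 p2=21/2; velocities now: v0=-1 v1=-2 v2=2
Collision at t=8: particles 0 and 1 swap velocities; positions: p0=-5 p1=-5 p2=26; velocities now: v0=-2 v1=-1 v2=2

Answer: 1,2 0,1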